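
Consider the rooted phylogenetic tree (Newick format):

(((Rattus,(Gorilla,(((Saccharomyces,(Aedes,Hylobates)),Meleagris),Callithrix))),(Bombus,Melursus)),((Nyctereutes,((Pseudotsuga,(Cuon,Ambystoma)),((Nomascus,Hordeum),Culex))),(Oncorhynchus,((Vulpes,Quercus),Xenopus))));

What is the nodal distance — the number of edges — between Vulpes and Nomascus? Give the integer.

9

The MRCA of Vulpes and Nomascus is the node subtending ((Nyctereutes,((Pseudotsuga,(Cuon,Ambystoma)),((Nomascus,Hordeum),Culex))),(Oncorhynchus,((Vulpes,Quercus),Xenopus))).
From Vulpes up to that node: 4 branches. From Nomascus up to the same node: 5 branches. Total: 4 + 5 = 9.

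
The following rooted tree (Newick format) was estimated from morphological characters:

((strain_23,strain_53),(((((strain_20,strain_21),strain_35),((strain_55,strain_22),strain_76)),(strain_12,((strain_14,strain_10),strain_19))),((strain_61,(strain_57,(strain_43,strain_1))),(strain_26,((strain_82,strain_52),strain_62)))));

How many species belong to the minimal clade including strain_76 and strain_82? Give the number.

The MRCA of strain_76 and strain_82 is the node subtending (((((strain_20,strain_21),strain_35),((strain_55,strain_22),strain_76)),(strain_12,((strain_14,strain_10),strain_19))),((strain_61,(strain_57,(strain_43,strain_1))),(strain_26,((strain_82,strain_52),strain_62)))).
That clade contains 18 terminal taxa: strain_1, strain_10, strain_12, strain_14, strain_19, strain_20, strain_21, strain_22, strain_26, strain_35, strain_43, strain_52, strain_55, strain_57, strain_61, strain_62, strain_76, strain_82.

18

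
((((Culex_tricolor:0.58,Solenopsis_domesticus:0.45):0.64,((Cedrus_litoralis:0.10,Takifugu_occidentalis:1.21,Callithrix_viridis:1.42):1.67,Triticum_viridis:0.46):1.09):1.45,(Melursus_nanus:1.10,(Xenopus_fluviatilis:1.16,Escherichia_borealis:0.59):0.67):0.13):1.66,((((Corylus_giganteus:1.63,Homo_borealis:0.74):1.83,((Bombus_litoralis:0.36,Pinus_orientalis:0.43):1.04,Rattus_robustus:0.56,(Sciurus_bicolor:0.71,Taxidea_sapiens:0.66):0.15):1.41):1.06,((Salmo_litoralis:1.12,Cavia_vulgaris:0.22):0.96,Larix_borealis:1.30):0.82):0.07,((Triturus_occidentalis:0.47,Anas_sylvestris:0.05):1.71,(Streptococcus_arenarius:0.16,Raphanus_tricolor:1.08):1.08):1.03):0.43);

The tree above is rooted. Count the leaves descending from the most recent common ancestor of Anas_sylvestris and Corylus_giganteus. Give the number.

14

The MRCA of Anas_sylvestris and Corylus_giganteus is the node subtending ((((Corylus_giganteus,Homo_borealis),((Bombus_litoralis,Pinus_orientalis),Rattus_robustus,(Sciurus_bicolor,Taxidea_sapiens))),((Salmo_litoralis,Cavia_vulgaris),Larix_borealis)),((Triturus_occidentalis,Anas_sylvestris),(Streptococcus_arenarius,Raphanus_tricolor))).
That clade contains 14 terminal taxa: Anas_sylvestris, Bombus_litoralis, Cavia_vulgaris, Corylus_giganteus, Homo_borealis, Larix_borealis, Pinus_orientalis, Raphanus_tricolor, Rattus_robustus, Salmo_litoralis, Sciurus_bicolor, Streptococcus_arenarius, Taxidea_sapiens, Triturus_occidentalis.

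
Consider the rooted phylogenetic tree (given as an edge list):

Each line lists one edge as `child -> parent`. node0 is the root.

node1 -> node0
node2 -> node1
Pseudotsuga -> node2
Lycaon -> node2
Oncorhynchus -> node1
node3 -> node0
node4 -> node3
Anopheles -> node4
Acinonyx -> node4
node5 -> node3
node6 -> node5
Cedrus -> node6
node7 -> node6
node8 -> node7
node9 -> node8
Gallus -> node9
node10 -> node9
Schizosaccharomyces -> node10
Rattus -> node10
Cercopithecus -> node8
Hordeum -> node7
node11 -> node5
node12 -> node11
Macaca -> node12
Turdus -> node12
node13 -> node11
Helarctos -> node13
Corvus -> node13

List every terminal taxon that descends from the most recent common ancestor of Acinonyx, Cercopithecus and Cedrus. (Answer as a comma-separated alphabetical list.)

Tracing Acinonyx: it sits inside (Anopheles,Acinonyx).
Tracing Cercopithecus: it sits inside ((Gallus,(Schizosaccharomyces,Rattus)),Cercopithecus).
Tracing Cedrus: it sits inside (Cedrus,(((Gallus,(Schizosaccharomyces,Rattus)),Cercopithecus),Hordeum)).
The smallest clade enclosing all 3 is ((Anopheles,Acinonyx),((Cedrus,(((Gallus,(Schizosaccharomyces,Rattus)),Cercopithecus),Hordeum)),((Macaca,Turdus),(Helarctos,Corvus)))); the answer is its 12 terminal taxa in alphabetical order.

Acinonyx, Anopheles, Cedrus, Cercopithecus, Corvus, Gallus, Helarctos, Hordeum, Macaca, Rattus, Schizosaccharomyces, Turdus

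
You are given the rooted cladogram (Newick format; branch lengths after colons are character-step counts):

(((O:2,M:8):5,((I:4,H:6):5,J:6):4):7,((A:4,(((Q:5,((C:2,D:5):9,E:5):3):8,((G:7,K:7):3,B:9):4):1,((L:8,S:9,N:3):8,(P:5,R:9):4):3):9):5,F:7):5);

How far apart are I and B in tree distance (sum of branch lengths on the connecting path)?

The path runs I → … → MRCA → … → B; the MRCA is the root of the tree.
Branch lengths along that path: 4 + 5 + 4 + 7 + 5 + 5 + 9 + 1 + 4 + 9 = 53.

53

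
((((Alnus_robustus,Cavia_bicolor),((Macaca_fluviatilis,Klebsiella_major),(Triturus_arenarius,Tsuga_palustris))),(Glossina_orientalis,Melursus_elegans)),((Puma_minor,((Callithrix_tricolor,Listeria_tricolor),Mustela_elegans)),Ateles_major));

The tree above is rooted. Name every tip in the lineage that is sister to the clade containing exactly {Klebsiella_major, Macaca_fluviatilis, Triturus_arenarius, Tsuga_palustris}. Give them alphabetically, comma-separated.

Alnus_robustus, Cavia_bicolor

The clade containing exactly {Klebsiella_major, Macaca_fluviatilis, Triturus_arenarius, Tsuga_palustris} attaches to the tree at the node subtending ((Alnus_robustus,Cavia_bicolor),((Macaca_fluviatilis,Klebsiella_major),(Triturus_arenarius,Tsuga_palustris))).
The other lineage descending from that same node — the sister group — is (Alnus_robustus,Cavia_bicolor); its 2 tips in alphabetical order are the answer.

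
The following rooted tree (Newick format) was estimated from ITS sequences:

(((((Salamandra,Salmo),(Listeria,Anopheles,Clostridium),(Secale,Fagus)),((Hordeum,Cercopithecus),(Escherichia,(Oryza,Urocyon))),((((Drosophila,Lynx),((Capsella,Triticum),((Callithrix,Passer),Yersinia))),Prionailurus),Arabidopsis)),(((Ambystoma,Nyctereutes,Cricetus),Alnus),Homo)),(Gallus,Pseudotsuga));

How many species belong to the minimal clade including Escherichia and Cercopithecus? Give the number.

The MRCA of Escherichia and Cercopithecus is the node subtending ((Hordeum,Cercopithecus),(Escherichia,(Oryza,Urocyon))).
That clade contains 5 terminal taxa: Cercopithecus, Escherichia, Hordeum, Oryza, Urocyon.

5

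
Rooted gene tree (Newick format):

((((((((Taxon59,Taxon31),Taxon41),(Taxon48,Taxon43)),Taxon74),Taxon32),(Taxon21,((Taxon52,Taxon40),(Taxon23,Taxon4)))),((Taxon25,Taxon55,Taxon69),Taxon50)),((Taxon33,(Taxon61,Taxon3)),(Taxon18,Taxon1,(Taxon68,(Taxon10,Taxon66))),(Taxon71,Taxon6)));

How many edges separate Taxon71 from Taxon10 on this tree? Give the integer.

6

The MRCA of Taxon71 and Taxon10 is the node subtending ((Taxon33,(Taxon61,Taxon3)),(Taxon18,Taxon1,(Taxon68,(Taxon10,Taxon66))),(Taxon71,Taxon6)).
From Taxon71 up to that node: 2 branches. From Taxon10 up to the same node: 4 branches. Total: 2 + 4 = 6.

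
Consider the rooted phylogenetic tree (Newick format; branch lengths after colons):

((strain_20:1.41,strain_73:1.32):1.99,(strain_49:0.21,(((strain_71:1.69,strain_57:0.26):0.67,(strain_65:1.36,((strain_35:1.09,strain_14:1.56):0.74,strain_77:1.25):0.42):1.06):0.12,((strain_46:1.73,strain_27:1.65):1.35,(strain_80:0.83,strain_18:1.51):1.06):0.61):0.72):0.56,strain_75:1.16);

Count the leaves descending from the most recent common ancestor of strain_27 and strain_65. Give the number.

The MRCA of strain_27 and strain_65 is the node subtending (((strain_71,strain_57),(strain_65,((strain_35,strain_14),strain_77))),((strain_46,strain_27),(strain_80,strain_18))).
That clade contains 10 terminal taxa: strain_14, strain_18, strain_27, strain_35, strain_46, strain_57, strain_65, strain_71, strain_77, strain_80.

10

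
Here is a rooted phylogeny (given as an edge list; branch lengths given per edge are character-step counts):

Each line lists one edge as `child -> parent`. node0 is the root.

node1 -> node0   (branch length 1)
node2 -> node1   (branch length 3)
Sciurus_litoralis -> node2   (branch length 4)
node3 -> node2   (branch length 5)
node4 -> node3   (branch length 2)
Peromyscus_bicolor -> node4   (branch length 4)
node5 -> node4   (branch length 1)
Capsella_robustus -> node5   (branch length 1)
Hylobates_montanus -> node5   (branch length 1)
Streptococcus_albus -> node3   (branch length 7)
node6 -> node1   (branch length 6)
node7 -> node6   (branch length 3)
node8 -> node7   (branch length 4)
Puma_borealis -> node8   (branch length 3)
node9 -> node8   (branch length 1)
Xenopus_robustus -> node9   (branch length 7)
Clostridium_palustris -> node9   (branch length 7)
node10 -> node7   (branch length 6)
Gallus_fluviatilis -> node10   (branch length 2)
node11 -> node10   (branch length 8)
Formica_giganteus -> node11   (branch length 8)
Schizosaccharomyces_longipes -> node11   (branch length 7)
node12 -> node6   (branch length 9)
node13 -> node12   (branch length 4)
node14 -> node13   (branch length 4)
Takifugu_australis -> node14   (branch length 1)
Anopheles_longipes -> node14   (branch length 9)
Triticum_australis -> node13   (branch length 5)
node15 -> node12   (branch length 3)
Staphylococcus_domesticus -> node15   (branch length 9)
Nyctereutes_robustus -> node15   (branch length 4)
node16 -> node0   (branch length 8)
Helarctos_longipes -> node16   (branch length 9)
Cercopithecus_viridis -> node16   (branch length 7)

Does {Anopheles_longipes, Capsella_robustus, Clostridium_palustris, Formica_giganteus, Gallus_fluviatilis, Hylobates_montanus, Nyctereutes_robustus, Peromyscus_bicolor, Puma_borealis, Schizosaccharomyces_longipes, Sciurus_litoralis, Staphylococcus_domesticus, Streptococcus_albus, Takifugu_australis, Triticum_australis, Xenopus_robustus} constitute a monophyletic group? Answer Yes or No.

The most recent common ancestor of these taxa subtends ((Sciurus_litoralis,((Peromyscus_bicolor,(Capsella_robustus,Hylobates_montanus)),Streptococcus_albus)),(((Puma_borealis,(Xenopus_robustus,Clostridium_palustris)),(Gallus_fluviatilis,(Formica_giganteus,Schizosaccharomyces_longipes))),(((Takifugu_australis,Anopheles_longipes),Triticum_australis),(Staphylococcus_domesticus,Nyctereutes_robustus)))).
That clade has exactly 16 tips — every listed taxon and nothing else — so the group is monophyletic.

Yes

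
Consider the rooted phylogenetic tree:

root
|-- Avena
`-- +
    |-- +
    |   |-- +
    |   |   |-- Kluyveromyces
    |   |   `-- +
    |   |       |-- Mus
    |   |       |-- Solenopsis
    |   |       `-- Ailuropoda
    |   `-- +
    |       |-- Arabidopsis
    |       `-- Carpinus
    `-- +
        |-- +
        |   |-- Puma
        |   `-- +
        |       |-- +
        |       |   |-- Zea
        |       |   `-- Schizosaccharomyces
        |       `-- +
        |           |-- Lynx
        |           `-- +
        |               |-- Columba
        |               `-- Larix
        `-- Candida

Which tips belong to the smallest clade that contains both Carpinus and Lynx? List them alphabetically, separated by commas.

Tracing Carpinus: it sits inside (Arabidopsis,Carpinus).
Tracing Lynx: it sits inside (Lynx,(Columba,Larix)).
The smallest clade enclosing both is (((Kluyveromyces,(Mus,Solenopsis,Ailuropoda)),(Arabidopsis,Carpinus)),((Puma,((Zea,Schizosaccharomyces),(Lynx,(Columba,Larix)))),Candida)); the answer is its 13 terminal taxa in alphabetical order.

Ailuropoda, Arabidopsis, Candida, Carpinus, Columba, Kluyveromyces, Larix, Lynx, Mus, Puma, Schizosaccharomyces, Solenopsis, Zea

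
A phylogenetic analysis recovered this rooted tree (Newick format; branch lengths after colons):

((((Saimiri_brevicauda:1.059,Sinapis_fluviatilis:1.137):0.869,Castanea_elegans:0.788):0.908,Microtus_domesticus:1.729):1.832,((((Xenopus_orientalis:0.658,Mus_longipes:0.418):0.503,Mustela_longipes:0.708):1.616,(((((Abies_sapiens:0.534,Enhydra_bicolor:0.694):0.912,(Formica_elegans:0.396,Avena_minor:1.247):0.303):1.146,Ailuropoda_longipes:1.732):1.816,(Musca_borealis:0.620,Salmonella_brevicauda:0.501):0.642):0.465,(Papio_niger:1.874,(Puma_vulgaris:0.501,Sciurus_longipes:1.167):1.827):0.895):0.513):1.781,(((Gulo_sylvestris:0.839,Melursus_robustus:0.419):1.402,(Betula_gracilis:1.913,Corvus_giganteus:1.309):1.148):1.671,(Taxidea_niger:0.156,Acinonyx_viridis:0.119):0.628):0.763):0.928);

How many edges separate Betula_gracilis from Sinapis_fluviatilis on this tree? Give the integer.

The MRCA of Betula_gracilis and Sinapis_fluviatilis is the root of the tree.
From Betula_gracilis up to that node: 5 branches. From Sinapis_fluviatilis up to the same node: 4 branches. Total: 5 + 4 = 9.

9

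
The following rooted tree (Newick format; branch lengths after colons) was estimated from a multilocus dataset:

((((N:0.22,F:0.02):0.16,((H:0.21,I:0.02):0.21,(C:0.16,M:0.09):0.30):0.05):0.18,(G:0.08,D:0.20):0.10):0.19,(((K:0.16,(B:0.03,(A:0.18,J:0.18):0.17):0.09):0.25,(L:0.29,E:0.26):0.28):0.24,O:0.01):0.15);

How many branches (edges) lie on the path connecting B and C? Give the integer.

The MRCA of B and C is the root of the tree.
From B up to that node: 5 branches. From C up to the same node: 5 branches. Total: 5 + 5 = 10.

10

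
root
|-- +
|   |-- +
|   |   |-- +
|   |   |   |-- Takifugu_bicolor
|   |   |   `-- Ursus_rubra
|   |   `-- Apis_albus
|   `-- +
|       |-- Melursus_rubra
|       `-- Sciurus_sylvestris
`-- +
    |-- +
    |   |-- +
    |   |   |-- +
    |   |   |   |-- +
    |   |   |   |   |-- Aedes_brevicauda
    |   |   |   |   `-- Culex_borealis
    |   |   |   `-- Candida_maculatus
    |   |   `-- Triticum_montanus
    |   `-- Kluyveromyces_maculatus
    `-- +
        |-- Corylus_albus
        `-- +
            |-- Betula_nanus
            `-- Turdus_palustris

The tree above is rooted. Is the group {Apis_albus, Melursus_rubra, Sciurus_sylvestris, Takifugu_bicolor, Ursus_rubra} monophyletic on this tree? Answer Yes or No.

Yes

The most recent common ancestor of these taxa subtends (((Takifugu_bicolor,Ursus_rubra),Apis_albus),(Melursus_rubra,Sciurus_sylvestris)).
That clade has exactly 5 tips — every listed taxon and nothing else — so the group is monophyletic.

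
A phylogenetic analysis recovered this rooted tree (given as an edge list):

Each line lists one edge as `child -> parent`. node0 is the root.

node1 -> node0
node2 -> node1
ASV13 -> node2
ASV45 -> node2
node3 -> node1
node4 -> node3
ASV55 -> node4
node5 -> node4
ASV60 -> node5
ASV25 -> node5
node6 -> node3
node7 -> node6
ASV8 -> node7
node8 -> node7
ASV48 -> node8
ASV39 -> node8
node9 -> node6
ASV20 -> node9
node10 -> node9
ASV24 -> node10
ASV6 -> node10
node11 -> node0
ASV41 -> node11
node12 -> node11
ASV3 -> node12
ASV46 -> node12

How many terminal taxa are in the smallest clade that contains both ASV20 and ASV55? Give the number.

The MRCA of ASV20 and ASV55 is the node subtending ((ASV55,(ASV60,ASV25)),((ASV8,(ASV48,ASV39)),(ASV20,(ASV24,ASV6)))).
That clade contains 9 terminal taxa: ASV20, ASV24, ASV25, ASV39, ASV48, ASV55, ASV6, ASV60, ASV8.

9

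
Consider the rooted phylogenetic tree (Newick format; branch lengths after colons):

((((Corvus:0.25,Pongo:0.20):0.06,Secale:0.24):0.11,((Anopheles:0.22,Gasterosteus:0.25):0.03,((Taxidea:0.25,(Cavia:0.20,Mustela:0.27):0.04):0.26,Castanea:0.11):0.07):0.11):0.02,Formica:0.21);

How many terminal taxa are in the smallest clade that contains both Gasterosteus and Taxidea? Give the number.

6

The MRCA of Gasterosteus and Taxidea is the node subtending ((Anopheles,Gasterosteus),((Taxidea,(Cavia,Mustela)),Castanea)).
That clade contains 6 terminal taxa: Anopheles, Castanea, Cavia, Gasterosteus, Mustela, Taxidea.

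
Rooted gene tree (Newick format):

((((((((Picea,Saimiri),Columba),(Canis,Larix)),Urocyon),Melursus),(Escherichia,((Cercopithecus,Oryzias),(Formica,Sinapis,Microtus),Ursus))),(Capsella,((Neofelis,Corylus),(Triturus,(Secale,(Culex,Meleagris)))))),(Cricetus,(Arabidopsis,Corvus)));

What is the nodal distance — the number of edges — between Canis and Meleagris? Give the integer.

The MRCA of Canis and Meleagris is the node subtending (((((((Picea,Saimiri),Columba),(Canis,Larix)),Urocyon),Melursus),(Escherichia,((Cercopithecus,Oryzias),(Formica,Sinapis,Microtus),Ursus))),(Capsella,((Neofelis,Corylus),(Triturus,(Secale,(Culex,Meleagris)))))).
From Canis up to that node: 6 branches. From Meleagris up to the same node: 6 branches. Total: 6 + 6 = 12.

12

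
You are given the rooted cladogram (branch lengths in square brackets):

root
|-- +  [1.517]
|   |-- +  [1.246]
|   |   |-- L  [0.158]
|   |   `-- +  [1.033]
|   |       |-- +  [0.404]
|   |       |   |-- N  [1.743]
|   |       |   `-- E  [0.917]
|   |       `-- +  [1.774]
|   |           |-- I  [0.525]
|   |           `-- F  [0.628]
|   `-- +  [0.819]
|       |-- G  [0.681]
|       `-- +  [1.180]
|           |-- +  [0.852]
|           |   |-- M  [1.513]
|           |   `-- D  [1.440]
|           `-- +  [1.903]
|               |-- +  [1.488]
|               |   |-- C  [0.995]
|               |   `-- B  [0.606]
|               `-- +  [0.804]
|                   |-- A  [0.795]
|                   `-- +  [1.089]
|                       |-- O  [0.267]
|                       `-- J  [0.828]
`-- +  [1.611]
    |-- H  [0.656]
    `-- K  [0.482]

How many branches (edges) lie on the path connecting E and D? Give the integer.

8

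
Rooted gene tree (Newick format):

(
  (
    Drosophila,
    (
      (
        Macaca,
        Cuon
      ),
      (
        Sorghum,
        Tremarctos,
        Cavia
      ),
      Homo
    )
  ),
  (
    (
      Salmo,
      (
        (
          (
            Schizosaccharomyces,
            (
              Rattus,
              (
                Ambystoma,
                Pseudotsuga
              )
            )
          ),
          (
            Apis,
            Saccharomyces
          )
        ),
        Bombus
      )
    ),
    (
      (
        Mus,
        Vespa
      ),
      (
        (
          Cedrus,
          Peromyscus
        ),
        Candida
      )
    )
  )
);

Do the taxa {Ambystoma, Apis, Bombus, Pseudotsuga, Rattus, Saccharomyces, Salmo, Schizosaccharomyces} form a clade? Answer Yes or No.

Yes

The most recent common ancestor of these taxa subtends (Salmo,(((Schizosaccharomyces,(Rattus,(Ambystoma,Pseudotsuga))),(Apis,Saccharomyces)),Bombus)).
That clade has exactly 8 tips — every listed taxon and nothing else — so the group is monophyletic.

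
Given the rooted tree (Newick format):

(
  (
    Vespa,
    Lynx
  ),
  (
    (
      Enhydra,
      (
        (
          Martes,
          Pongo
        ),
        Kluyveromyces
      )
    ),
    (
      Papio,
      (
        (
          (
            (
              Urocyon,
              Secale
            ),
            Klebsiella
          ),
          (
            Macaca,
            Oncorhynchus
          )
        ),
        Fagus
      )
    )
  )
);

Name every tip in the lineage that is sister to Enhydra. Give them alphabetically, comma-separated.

Kluyveromyces, Martes, Pongo

Enhydra attaches to the tree at the node subtending (Enhydra,((Martes,Pongo),Kluyveromyces)).
The other lineage descending from that same node — the sister group — is ((Martes,Pongo),Kluyveromyces); its 3 tips in alphabetical order are the answer.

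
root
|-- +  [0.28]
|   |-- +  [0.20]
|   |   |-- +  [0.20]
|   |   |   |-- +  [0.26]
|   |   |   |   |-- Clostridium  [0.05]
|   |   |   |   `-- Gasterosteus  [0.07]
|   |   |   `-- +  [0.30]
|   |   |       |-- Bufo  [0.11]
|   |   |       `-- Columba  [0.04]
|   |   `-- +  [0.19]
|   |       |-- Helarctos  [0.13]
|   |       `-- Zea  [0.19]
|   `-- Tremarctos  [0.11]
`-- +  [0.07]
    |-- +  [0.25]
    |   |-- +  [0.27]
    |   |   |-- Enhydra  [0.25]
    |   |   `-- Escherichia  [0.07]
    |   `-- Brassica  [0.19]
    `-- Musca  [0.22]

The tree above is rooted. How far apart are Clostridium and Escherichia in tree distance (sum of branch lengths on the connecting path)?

1.65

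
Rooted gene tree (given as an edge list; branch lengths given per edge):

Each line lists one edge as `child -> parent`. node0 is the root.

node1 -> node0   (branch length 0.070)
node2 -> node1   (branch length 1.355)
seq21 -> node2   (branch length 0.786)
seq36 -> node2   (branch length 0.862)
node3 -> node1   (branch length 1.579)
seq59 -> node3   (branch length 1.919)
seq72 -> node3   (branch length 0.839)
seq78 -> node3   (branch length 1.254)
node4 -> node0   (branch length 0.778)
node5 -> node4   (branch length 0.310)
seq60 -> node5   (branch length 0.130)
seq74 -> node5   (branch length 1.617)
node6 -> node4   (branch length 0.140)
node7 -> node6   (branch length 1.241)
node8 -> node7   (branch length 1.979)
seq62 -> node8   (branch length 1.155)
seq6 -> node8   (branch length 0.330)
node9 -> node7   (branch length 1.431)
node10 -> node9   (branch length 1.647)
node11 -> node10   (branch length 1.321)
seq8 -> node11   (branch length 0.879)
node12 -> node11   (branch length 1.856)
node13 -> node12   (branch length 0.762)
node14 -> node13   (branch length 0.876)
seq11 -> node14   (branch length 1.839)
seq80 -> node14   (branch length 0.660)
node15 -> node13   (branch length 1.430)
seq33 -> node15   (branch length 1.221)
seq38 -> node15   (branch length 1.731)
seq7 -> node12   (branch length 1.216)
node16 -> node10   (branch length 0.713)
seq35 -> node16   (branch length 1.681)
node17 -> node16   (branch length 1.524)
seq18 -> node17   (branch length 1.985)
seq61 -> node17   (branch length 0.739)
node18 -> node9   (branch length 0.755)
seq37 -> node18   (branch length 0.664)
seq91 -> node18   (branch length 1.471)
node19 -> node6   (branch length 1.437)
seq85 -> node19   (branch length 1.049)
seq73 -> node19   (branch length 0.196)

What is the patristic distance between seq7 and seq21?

The path runs seq7 → … → MRCA → … → seq21; the MRCA is the root of the tree.
Branch lengths along that path: 1.216 + 1.856 + 1.321 + 1.647 + 1.431 + 1.241 + 0.140 + 0.778 + 0.070 + 1.355 + 0.786 = 11.841.

11.841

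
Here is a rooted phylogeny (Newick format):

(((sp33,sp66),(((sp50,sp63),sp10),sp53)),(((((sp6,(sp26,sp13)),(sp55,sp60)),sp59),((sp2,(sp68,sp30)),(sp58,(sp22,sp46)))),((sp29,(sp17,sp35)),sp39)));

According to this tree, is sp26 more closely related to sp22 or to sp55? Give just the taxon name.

The MRCA of sp26 and sp55 subtends ((sp6,(sp26,sp13)),(sp55,sp60)) (5 taxa).
The MRCA of sp26 and sp22 subtends ((((sp6,(sp26,sp13)),(sp55,sp60)),sp59),((sp2,(sp68,sp30)),(sp58,(sp22,sp46)))) (12 taxa).
The first is nested inside the second, so sp26 shares a more recent common ancestor with sp55.

sp55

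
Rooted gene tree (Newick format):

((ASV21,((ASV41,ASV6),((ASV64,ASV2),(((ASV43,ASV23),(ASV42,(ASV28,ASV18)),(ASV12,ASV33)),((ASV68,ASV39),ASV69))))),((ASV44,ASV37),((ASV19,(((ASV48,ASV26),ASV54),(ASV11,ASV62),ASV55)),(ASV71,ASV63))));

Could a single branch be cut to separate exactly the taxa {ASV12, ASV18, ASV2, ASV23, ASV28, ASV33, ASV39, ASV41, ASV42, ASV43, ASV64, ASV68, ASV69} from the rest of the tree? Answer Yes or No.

The MRCA of the listed taxa subtends ((ASV41,ASV6),((ASV64,ASV2),(((ASV43,ASV23),(ASV42,(ASV28,ASV18)),(ASV12,ASV33)),((ASV68,ASV39),ASV69)))).
That clade also contains ASV6, which is not in the proposed group, so the group is not monophyletic.

No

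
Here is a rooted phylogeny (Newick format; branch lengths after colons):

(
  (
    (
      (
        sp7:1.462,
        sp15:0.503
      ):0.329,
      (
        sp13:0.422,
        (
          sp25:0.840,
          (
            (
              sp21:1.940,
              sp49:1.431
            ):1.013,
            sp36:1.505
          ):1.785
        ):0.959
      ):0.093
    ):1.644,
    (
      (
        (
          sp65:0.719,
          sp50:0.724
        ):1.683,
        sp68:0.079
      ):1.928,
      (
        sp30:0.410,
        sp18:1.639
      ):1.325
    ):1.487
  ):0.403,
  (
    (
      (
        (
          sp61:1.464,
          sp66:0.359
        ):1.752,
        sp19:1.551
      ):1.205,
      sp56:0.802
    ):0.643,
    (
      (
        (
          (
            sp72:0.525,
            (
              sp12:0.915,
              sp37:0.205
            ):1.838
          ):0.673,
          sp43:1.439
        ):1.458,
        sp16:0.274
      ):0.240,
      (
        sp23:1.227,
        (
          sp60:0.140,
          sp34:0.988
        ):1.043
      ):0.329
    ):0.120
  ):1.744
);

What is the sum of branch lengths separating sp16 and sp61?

5.698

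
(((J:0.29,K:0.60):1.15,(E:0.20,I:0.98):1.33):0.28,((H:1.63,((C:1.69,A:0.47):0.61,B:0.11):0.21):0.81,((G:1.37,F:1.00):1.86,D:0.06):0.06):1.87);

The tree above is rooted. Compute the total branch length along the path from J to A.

5.69

The path runs J → … → MRCA → … → A; the MRCA is the root of the tree.
Branch lengths along that path: 0.29 + 1.15 + 0.28 + 1.87 + 0.81 + 0.21 + 0.61 + 0.47 = 5.69.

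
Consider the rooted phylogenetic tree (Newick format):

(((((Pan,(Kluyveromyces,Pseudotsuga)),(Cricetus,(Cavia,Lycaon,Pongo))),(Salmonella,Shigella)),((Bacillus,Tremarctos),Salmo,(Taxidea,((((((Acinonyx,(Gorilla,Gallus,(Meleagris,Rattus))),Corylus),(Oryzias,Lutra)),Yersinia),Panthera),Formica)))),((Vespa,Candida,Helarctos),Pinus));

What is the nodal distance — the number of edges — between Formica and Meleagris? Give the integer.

9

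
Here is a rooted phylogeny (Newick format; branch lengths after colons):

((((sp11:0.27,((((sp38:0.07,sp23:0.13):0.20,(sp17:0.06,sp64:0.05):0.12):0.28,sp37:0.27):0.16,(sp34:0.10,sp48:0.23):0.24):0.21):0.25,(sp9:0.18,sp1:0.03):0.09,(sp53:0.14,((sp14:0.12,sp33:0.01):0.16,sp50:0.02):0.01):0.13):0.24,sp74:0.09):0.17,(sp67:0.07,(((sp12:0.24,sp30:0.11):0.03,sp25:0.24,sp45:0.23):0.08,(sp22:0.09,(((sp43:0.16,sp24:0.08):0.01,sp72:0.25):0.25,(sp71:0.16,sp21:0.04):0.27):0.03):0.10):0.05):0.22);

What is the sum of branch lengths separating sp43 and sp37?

2.12

The path runs sp43 → … → MRCA → … → sp37; the MRCA is the root of the tree.
Branch lengths along that path: 0.16 + 0.01 + 0.25 + 0.03 + 0.10 + 0.05 + 0.22 + 0.17 + 0.24 + 0.25 + 0.21 + 0.16 + 0.27 = 2.12.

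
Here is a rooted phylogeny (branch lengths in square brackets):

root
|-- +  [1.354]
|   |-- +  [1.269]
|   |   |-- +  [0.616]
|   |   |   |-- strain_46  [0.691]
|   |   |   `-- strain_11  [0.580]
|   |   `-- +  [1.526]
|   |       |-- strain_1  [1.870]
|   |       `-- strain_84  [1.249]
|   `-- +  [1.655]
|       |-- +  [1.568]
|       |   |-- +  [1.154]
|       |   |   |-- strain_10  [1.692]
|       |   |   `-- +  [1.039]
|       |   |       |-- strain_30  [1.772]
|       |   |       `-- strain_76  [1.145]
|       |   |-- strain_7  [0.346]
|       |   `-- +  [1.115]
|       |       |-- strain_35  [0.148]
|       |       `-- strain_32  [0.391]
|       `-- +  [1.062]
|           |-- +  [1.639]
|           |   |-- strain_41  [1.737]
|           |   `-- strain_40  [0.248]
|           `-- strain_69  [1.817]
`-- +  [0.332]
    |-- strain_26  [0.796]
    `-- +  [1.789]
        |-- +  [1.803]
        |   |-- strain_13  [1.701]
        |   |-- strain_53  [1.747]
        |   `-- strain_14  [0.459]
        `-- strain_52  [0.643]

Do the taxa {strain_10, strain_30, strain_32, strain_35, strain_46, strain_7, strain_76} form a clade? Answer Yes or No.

No

The MRCA of the listed taxa subtends (((strain_46,strain_11),(strain_1,strain_84)),(((strain_10,(strain_30,strain_76)),strain_7,(strain_35,strain_32)),((strain_41,strain_40),strain_69))).
That clade also contains strain_1, strain_11, strain_40, strain_41, strain_69, strain_84, which are not in the proposed group, so the group is not monophyletic.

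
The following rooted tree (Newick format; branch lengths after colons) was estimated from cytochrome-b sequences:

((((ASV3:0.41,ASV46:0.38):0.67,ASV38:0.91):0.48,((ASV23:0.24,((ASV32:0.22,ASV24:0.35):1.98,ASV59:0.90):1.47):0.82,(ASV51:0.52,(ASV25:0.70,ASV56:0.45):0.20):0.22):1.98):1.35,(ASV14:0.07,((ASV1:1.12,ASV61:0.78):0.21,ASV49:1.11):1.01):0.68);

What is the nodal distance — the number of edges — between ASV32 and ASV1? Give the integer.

10

The MRCA of ASV32 and ASV1 is the root of the tree.
From ASV32 up to that node: 6 branches. From ASV1 up to the same node: 4 branches. Total: 6 + 4 = 10.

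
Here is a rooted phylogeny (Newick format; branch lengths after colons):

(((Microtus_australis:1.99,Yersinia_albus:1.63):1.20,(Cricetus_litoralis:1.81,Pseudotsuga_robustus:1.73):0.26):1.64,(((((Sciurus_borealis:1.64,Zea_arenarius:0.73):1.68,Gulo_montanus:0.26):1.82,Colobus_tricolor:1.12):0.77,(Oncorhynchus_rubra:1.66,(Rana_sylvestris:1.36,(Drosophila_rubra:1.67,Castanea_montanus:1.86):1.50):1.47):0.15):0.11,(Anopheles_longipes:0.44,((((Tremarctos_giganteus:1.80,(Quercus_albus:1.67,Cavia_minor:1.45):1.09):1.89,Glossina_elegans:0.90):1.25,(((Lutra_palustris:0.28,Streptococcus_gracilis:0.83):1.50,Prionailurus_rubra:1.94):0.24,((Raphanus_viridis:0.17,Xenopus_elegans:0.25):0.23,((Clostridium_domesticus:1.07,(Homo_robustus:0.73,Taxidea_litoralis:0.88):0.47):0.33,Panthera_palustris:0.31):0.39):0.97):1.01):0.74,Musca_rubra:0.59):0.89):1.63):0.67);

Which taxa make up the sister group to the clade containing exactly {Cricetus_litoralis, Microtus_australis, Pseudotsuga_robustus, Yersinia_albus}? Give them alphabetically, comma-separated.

Anopheles_longipes, Castanea_montanus, Cavia_minor, Clostridium_domesticus, Colobus_tricolor, Drosophila_rubra, Glossina_elegans, Gulo_montanus, Homo_robustus, Lutra_palustris, Musca_rubra, Oncorhynchus_rubra, Panthera_palustris, Prionailurus_rubra, Quercus_albus, Rana_sylvestris, Raphanus_viridis, Sciurus_borealis, Streptococcus_gracilis, Taxidea_litoralis, Tremarctos_giganteus, Xenopus_elegans, Zea_arenarius

The clade containing exactly {Cricetus_litoralis, Microtus_australis, Pseudotsuga_robustus, Yersinia_albus} attaches directly to the root of the tree.
The other lineage descending from that same node — the sister group — is (((((Sciurus_borealis,Zea_arenarius),Gulo_montanus),Colobus_tricolor),(Oncorhynchus_rubra,(Rana_sylvestris,(Drosophila_rubra,Castanea_montanus)))),(Anopheles_longipes,((((Tremarctos_giganteus,(Quercus_albus,Cavia_minor)),Glossina_elegans),(((Lutra_palustris,Streptococcus_gracilis),Prionailurus_rubra),((Raphanus_viridis,Xenopus_elegans),((Clostridium_domesticus,(Homo_robustus,Taxidea_litoralis)),Panthera_palustris)))),Musca_rubra))); its 23 tips in alphabetical order are the answer.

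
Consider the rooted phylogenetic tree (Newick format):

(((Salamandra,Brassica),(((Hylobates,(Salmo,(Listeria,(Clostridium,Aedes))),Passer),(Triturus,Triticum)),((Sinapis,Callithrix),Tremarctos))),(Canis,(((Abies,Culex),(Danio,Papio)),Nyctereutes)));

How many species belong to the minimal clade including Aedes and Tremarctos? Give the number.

11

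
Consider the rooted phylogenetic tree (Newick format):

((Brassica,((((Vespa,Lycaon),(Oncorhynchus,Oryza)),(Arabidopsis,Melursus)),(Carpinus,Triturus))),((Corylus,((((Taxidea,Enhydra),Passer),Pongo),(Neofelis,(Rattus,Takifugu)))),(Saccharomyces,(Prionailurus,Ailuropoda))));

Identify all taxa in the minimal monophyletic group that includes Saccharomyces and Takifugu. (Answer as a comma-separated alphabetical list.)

Tracing Saccharomyces: it sits inside (Saccharomyces,(Prionailurus,Ailuropoda)).
Tracing Takifugu: it sits inside (Rattus,Takifugu).
The smallest clade enclosing both is ((Corylus,((((Taxidea,Enhydra),Passer),Pongo),(Neofelis,(Rattus,Takifugu)))),(Saccharomyces,(Prionailurus,Ailuropoda))); the answer is its 11 terminal taxa in alphabetical order.

Ailuropoda, Corylus, Enhydra, Neofelis, Passer, Pongo, Prionailurus, Rattus, Saccharomyces, Takifugu, Taxidea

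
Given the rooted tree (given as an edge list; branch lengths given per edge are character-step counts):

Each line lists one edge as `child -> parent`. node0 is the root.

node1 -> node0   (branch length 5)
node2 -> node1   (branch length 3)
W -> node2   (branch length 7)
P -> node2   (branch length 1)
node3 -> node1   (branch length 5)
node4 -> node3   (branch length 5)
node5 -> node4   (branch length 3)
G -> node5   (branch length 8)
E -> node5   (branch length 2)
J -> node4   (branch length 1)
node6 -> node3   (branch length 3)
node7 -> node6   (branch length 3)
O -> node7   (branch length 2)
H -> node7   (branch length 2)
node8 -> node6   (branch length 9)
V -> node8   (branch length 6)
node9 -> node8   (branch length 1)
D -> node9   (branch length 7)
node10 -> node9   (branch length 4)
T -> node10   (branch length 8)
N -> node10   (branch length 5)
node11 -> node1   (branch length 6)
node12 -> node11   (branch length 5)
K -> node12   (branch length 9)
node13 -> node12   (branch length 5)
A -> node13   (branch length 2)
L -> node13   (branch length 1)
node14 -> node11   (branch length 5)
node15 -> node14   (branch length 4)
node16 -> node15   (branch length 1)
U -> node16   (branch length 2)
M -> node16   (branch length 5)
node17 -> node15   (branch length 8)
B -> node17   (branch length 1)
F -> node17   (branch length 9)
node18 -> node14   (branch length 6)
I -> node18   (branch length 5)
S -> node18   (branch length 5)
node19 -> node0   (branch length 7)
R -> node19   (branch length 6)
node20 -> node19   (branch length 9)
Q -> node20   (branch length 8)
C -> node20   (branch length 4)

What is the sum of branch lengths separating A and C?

43

The path runs A → … → MRCA → … → C; the MRCA is the root of the tree.
Branch lengths along that path: 2 + 5 + 5 + 6 + 5 + 7 + 9 + 4 = 43.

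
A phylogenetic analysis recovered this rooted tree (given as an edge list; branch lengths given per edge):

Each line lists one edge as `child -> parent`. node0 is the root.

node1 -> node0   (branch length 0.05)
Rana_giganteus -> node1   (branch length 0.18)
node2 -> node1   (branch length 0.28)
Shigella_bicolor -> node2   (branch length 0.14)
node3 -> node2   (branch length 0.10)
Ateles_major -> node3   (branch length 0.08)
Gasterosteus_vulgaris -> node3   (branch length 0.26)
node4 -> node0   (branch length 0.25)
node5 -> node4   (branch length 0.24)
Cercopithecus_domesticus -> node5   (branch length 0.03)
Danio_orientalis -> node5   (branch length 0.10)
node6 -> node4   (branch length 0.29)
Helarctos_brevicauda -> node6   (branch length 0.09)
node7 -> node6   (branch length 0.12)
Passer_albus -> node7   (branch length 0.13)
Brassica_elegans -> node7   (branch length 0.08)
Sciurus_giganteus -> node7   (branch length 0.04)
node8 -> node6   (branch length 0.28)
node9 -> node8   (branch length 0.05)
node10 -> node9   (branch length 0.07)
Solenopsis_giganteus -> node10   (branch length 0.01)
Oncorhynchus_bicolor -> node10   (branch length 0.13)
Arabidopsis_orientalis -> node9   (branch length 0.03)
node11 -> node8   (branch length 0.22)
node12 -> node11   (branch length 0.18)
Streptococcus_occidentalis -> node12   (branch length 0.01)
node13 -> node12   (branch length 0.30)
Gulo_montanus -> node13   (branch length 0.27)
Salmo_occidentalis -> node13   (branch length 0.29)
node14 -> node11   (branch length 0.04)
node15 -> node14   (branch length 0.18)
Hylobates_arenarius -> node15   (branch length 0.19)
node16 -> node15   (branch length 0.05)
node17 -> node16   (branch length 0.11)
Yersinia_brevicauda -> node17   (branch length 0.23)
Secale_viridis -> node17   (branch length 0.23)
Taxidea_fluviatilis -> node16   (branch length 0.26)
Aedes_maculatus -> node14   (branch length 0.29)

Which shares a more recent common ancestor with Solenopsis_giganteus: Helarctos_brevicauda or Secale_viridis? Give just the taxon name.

Secale_viridis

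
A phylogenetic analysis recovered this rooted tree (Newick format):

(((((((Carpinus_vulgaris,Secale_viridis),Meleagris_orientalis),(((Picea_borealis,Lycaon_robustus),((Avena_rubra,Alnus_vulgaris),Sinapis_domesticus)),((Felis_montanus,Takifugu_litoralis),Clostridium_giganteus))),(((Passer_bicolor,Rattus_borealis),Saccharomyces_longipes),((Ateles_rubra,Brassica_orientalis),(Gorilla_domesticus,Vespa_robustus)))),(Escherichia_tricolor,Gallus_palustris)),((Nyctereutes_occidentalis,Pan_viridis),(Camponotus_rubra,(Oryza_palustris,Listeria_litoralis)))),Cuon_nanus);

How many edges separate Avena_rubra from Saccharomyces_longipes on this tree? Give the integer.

9

The MRCA of Avena_rubra and Saccharomyces_longipes is the node subtending ((((Carpinus_vulgaris,Secale_viridis),Meleagris_orientalis),(((Picea_borealis,Lycaon_robustus),((Avena_rubra,Alnus_vulgaris),Sinapis_domesticus)),((Felis_montanus,Takifugu_litoralis),Clostridium_giganteus))),(((Passer_bicolor,Rattus_borealis),Saccharomyces_longipes),((Ateles_rubra,Brassica_orientalis),(Gorilla_domesticus,Vespa_robustus)))).
From Avena_rubra up to that node: 6 branches. From Saccharomyces_longipes up to the same node: 3 branches. Total: 6 + 3 = 9.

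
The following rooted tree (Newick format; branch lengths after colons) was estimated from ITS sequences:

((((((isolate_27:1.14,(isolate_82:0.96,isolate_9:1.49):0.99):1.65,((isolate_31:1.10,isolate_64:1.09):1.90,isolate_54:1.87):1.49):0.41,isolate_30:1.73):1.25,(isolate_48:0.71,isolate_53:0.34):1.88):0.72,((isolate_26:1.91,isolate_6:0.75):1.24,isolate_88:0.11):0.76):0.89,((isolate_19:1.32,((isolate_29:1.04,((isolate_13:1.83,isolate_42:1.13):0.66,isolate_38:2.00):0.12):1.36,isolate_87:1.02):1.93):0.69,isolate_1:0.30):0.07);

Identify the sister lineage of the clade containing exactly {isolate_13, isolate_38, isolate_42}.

The clade containing exactly {isolate_13, isolate_38, isolate_42} attaches to the tree at the node subtending (isolate_29,((isolate_13,isolate_42),isolate_38)).
The other lineage descending from that same node — the sister group — is the single tip isolate_29.

isolate_29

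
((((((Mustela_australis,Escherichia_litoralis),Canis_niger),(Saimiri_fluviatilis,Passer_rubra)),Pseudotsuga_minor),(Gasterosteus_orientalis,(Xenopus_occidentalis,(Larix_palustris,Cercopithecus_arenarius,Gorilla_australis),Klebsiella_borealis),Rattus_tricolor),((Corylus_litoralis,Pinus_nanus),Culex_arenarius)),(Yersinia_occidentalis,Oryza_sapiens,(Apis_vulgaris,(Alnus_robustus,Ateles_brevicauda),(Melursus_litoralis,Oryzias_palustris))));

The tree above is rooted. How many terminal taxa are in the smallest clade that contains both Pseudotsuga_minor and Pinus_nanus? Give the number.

The MRCA of Pseudotsuga_minor and Pinus_nanus is the node subtending (((((Mustela_australis,Escherichia_litoralis),Canis_niger),(Saimiri_fluviatilis,Passer_rubra)),Pseudotsuga_minor),(Gasterosteus_orientalis,(Xenopus_occidentalis,(Larix_palustris,Cercopithecus_arenarius,Gorilla_australis),Klebsiella_borealis),Rattus_tricolor),((Corylus_litoralis,Pinus_nanus),Culex_arenarius)).
That clade contains 16 terminal taxa: Canis_niger, Cercopithecus_arenarius, Corylus_litoralis, Culex_arenarius, Escherichia_litoralis, Gasterosteus_orientalis, Gorilla_australis, Klebsiella_borealis, Larix_palustris, Mustela_australis, Passer_rubra, Pinus_nanus, Pseudotsuga_minor, Rattus_tricolor, Saimiri_fluviatilis, Xenopus_occidentalis.

16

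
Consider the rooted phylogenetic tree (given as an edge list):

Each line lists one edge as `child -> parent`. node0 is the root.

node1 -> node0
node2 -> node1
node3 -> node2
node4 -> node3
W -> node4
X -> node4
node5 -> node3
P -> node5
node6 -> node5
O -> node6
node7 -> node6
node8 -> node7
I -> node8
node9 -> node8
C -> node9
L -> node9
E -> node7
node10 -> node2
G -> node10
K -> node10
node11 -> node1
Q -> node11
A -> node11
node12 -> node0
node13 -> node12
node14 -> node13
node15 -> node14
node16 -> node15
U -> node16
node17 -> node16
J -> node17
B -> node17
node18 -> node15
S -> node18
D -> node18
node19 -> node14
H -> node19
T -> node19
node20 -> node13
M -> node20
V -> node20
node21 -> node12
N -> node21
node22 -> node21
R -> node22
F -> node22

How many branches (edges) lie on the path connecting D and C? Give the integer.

The MRCA of D and C is the root of the tree.
From D up to that node: 6 branches. From C up to the same node: 9 branches. Total: 6 + 9 = 15.

15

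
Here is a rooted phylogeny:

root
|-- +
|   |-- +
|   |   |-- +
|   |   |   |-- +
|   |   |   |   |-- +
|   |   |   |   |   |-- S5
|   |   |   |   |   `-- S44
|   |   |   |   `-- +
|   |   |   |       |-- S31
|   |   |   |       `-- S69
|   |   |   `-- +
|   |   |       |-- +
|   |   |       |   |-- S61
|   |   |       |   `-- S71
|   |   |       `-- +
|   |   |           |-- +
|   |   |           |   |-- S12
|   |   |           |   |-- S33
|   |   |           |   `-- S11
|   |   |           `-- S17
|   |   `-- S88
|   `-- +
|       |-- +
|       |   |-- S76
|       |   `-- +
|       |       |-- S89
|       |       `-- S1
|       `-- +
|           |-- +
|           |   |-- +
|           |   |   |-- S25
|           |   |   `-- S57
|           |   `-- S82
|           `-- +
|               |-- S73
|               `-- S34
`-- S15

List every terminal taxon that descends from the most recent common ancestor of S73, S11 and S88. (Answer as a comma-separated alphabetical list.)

S1, S11, S12, S17, S25, S31, S33, S34, S44, S5, S57, S61, S69, S71, S73, S76, S82, S88, S89

Tracing S73: it sits inside (S73,S34).
Tracing S11: it sits inside (S12,S33,S11).
Tracing S88: it sits inside ((((S5,S44),(S31,S69)),((S61,S71),((S12,S33,S11),S17))),S88).
The smallest clade enclosing all 3 is (((((S5,S44),(S31,S69)),((S61,S71),((S12,S33,S11),S17))),S88),((S76,(S89,S1)),(((S25,S57),S82),(S73,S34)))); the answer is its 19 terminal taxa in alphabetical order.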